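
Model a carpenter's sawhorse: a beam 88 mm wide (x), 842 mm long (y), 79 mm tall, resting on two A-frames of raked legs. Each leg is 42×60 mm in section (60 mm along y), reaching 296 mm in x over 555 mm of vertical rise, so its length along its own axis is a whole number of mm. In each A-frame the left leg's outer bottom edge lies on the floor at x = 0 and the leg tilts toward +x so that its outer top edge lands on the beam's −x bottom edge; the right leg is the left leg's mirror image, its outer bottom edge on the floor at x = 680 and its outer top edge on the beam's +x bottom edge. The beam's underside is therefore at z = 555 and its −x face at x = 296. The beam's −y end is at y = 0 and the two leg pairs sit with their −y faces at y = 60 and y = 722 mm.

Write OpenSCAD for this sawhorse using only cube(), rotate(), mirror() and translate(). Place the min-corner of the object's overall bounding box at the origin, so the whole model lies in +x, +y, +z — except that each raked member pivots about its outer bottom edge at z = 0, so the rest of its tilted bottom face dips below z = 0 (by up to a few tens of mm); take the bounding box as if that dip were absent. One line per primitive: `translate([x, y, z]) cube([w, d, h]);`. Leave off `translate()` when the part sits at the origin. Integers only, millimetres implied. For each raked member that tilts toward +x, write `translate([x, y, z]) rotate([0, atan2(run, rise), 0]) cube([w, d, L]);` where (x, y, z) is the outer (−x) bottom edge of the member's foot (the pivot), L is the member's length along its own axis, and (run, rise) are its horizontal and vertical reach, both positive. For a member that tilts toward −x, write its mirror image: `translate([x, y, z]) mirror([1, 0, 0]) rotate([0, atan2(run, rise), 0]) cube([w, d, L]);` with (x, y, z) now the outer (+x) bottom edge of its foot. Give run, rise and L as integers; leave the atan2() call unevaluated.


translate([296, 0, 555]) cube([88, 842, 79]);
translate([0, 60, 0]) rotate([0, atan2(296, 555), 0]) cube([42, 60, 629]);
translate([680, 60, 0]) mirror([1, 0, 0]) rotate([0, atan2(296, 555), 0]) cube([42, 60, 629]);
translate([0, 722, 0]) rotate([0, atan2(296, 555), 0]) cube([42, 60, 629]);
translate([680, 722, 0]) mirror([1, 0, 0]) rotate([0, atan2(296, 555), 0]) cube([42, 60, 629]);


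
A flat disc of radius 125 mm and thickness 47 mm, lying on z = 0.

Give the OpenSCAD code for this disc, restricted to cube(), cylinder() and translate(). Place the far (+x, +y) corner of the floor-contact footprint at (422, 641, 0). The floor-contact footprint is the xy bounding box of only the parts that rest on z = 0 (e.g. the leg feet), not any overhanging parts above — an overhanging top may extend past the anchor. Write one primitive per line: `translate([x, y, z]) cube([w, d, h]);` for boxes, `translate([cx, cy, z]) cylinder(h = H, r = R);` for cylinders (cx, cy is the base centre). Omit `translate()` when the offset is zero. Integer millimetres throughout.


translate([297, 516, 0]) cylinder(h = 47, r = 125);


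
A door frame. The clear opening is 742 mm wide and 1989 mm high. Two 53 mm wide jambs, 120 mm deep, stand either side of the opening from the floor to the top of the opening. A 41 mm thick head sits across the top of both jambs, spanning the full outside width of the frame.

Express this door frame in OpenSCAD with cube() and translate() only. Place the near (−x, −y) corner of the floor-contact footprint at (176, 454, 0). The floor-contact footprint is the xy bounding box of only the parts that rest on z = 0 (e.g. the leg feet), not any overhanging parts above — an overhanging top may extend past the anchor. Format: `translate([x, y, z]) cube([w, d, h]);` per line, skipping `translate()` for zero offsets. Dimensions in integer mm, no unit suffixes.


translate([176, 454, 0]) cube([53, 120, 1989]);
translate([971, 454, 0]) cube([53, 120, 1989]);
translate([176, 454, 1989]) cube([848, 120, 41]);


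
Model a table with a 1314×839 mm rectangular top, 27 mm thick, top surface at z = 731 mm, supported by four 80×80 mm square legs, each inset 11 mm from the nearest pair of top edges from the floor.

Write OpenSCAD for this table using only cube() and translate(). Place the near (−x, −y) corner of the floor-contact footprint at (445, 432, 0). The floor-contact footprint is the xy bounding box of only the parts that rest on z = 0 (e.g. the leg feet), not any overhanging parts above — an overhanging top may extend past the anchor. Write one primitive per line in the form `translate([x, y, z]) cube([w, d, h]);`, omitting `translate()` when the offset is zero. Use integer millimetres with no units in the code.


translate([434, 421, 704]) cube([1314, 839, 27]);
translate([445, 432, 0]) cube([80, 80, 704]);
translate([1657, 432, 0]) cube([80, 80, 704]);
translate([445, 1169, 0]) cube([80, 80, 704]);
translate([1657, 1169, 0]) cube([80, 80, 704]);


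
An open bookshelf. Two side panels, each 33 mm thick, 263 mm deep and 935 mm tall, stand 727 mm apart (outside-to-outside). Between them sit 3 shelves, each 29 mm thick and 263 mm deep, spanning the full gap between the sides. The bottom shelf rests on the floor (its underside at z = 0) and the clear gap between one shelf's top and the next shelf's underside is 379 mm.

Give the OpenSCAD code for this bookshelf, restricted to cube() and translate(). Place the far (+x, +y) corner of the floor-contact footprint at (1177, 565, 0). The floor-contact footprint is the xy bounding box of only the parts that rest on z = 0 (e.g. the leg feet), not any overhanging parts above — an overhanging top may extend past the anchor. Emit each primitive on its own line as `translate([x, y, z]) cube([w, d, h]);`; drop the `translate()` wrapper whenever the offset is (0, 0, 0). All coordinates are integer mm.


translate([450, 302, 0]) cube([33, 263, 935]);
translate([1144, 302, 0]) cube([33, 263, 935]);
translate([483, 302, 0]) cube([661, 263, 29]);
translate([483, 302, 408]) cube([661, 263, 29]);
translate([483, 302, 816]) cube([661, 263, 29]);


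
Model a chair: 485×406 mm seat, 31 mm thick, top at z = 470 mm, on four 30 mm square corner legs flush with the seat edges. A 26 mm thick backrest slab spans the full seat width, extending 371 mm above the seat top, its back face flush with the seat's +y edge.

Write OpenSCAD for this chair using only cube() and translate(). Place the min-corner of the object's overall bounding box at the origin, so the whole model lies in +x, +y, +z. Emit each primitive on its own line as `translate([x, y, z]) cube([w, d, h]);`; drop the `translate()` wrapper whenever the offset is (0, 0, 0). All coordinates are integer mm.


// leg_h = 470 - 31 = 439
translate([0, 0, 439]) cube([485, 406, 31]);
cube([30, 30, 439]);
translate([455, 0, 0]) cube([30, 30, 439]);
translate([0, 376, 0]) cube([30, 30, 439]);
translate([455, 376, 0]) cube([30, 30, 439]);
translate([0, 380, 470]) cube([485, 26, 371]);


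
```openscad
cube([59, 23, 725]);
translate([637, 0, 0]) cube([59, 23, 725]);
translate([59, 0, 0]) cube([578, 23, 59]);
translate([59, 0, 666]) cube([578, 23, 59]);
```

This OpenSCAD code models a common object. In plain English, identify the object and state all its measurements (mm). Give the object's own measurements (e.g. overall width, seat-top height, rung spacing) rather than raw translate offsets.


A rectangular picture frame lying in the x–z plane (depth along y). The opening is 578 mm wide (x) by 607 mm tall (z), surrounded by a border 59 mm wide on all four sides. The frame is 23 mm deep and is made of two full-height vertical stiles with two horizontal rails fitted between them.


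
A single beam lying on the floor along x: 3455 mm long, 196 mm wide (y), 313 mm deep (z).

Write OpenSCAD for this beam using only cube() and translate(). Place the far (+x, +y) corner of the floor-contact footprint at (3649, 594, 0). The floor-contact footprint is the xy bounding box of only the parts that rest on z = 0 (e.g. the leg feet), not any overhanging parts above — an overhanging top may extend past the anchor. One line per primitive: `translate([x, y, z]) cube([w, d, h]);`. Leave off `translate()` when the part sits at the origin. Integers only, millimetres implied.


translate([194, 398, 0]) cube([3455, 196, 313]);


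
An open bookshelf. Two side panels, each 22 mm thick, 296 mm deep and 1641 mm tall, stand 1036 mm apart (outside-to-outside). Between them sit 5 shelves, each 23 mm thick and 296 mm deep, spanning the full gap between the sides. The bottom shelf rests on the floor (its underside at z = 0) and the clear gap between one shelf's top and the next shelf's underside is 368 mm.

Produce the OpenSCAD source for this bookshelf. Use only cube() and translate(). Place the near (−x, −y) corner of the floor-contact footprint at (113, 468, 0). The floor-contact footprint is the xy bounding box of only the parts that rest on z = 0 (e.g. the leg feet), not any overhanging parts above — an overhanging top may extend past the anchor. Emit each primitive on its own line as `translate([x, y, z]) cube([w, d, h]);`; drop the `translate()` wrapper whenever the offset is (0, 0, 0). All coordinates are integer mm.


translate([113, 468, 0]) cube([22, 296, 1641]);
translate([1127, 468, 0]) cube([22, 296, 1641]);
translate([135, 468, 0]) cube([992, 296, 23]);
translate([135, 468, 391]) cube([992, 296, 23]);
translate([135, 468, 782]) cube([992, 296, 23]);
translate([135, 468, 1173]) cube([992, 296, 23]);
translate([135, 468, 1564]) cube([992, 296, 23]);


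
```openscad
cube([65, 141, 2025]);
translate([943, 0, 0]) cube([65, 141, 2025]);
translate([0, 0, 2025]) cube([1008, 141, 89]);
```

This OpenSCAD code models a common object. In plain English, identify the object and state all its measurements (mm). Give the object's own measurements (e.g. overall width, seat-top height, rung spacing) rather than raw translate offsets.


A door frame. The clear opening is 878 mm wide and 2025 mm high. Two 65 mm wide jambs, 141 mm deep, stand either side of the opening from the floor to the top of the opening. A 89 mm thick head sits across the top of both jambs, spanning the full outside width of the frame.


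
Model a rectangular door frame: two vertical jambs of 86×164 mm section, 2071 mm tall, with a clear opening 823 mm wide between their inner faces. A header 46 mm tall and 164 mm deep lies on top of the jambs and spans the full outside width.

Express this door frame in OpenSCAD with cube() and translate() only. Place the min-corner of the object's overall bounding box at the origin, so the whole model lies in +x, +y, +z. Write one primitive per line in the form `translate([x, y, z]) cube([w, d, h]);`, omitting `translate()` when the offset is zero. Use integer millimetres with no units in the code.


cube([86, 164, 2071]);
translate([909, 0, 0]) cube([86, 164, 2071]);
translate([0, 0, 2071]) cube([995, 164, 46]);


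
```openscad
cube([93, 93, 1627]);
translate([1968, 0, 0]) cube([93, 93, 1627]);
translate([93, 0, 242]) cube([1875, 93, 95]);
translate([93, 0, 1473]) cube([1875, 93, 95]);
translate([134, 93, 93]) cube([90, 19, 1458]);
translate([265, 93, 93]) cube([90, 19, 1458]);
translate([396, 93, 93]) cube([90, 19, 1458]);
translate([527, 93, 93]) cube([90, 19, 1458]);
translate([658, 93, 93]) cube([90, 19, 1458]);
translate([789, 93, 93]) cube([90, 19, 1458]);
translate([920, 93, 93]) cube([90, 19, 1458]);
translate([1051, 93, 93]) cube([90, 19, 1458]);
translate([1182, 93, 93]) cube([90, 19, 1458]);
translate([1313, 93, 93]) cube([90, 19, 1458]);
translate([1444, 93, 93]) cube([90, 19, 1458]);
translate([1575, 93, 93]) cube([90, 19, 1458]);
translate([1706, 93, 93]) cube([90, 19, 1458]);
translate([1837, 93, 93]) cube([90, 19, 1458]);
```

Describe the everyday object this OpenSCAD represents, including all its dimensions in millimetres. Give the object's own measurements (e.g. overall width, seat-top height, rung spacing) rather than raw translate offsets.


A fence section. Two 93×93 mm posts, 1627 mm tall, stand on the floor with a clear span of 1875 mm between their inner faces. Two horizontal rails of 93×95 mm section span the gap between the posts with their undersides at z = 242 mm and z = 1473 mm, flush with the posts' −y face. 14 pickets, each 90 mm wide, 19 mm thick and 1458 mm tall, are fixed to the +y face of the rails with their bottoms at z = 93 mm, spaced across the span with a 41 mm gap after the −x post and between neighbouring pickets and before the +x post.


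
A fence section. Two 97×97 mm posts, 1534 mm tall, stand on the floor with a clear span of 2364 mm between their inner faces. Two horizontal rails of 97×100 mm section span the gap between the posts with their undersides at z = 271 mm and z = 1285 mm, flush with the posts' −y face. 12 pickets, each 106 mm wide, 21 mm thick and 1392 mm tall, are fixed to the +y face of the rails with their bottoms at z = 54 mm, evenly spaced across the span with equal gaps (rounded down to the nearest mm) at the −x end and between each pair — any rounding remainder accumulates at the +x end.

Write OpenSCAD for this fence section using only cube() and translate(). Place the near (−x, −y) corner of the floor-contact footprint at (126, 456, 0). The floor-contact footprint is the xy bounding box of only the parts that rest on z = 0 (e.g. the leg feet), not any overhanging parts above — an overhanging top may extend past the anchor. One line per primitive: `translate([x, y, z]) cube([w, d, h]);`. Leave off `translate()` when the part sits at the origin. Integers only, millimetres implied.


translate([126, 456, 0]) cube([97, 97, 1534]);
translate([2587, 456, 0]) cube([97, 97, 1534]);
translate([223, 456, 271]) cube([2364, 97, 100]);
translate([223, 456, 1285]) cube([2364, 97, 100]);
translate([307, 553, 54]) cube([106, 21, 1392]);
translate([497, 553, 54]) cube([106, 21, 1392]);
translate([687, 553, 54]) cube([106, 21, 1392]);
translate([877, 553, 54]) cube([106, 21, 1392]);
translate([1067, 553, 54]) cube([106, 21, 1392]);
translate([1257, 553, 54]) cube([106, 21, 1392]);
translate([1447, 553, 54]) cube([106, 21, 1392]);
translate([1637, 553, 54]) cube([106, 21, 1392]);
translate([1827, 553, 54]) cube([106, 21, 1392]);
translate([2017, 553, 54]) cube([106, 21, 1392]);
translate([2207, 553, 54]) cube([106, 21, 1392]);
translate([2397, 553, 54]) cube([106, 21, 1392]);


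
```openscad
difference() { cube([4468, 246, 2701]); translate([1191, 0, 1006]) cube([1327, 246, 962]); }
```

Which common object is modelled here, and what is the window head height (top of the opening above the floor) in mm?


A wall with a window opening. The window head height is 1968 mm.

A wall with a rectangular opening subtracted — a window. Sill at z = 1006, opening 962 mm tall, so the head is at 1006 + 962 = 1968 mm.


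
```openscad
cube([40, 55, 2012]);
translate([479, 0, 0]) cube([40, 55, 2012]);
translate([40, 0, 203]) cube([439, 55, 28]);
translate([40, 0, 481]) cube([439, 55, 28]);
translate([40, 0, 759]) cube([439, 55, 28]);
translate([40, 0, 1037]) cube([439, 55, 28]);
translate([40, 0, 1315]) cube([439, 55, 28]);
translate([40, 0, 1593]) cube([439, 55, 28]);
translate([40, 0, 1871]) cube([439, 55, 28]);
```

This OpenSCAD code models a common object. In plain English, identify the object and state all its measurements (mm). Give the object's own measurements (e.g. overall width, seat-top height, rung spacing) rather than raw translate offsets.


A straight ladder. Two 40×55 mm vertical rails, 2012 mm tall, stand 519 mm apart (outside-to-outside) with their front faces coplanar on the −y side. 7 rungs, each 55 mm deep and 28 mm tall, span between the inner faces of the rails, front faces flush with the rails. The lowest rung's underside is at z = 203 mm and rungs are spaced 278 mm apart (underside to underside).


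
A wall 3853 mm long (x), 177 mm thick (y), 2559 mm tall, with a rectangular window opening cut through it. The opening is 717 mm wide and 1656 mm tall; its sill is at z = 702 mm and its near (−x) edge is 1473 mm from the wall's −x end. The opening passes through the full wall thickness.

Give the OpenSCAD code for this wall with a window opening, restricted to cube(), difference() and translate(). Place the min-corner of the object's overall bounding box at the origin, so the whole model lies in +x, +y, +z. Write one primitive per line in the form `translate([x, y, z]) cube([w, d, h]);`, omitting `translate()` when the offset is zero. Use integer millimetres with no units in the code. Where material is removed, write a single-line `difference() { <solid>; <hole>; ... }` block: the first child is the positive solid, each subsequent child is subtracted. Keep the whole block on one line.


difference() { cube([3853, 177, 2559]); translate([1473, 0, 702]) cube([717, 177, 1656]); }


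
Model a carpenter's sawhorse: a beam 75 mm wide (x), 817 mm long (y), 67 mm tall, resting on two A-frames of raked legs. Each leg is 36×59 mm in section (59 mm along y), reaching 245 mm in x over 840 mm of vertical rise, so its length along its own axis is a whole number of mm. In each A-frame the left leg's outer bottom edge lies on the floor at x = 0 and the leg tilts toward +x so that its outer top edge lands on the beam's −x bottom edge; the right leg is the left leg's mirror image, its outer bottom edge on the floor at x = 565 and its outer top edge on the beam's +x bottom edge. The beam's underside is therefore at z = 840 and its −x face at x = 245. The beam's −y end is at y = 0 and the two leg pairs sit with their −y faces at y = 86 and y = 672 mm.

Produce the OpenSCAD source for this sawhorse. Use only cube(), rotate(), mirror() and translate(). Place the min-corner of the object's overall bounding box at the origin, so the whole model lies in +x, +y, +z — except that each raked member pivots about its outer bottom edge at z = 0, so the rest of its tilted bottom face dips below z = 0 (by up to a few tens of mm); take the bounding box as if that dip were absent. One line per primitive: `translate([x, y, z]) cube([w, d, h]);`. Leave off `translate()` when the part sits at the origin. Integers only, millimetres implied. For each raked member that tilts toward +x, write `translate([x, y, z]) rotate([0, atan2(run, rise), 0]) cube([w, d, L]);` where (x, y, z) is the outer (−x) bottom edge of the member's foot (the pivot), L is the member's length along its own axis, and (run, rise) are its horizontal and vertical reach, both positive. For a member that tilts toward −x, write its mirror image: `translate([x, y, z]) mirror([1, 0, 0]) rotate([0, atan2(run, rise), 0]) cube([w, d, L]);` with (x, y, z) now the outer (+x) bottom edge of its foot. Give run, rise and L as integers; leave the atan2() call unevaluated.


translate([245, 0, 840]) cube([75, 817, 67]);
translate([0, 86, 0]) rotate([0, atan2(245, 840), 0]) cube([36, 59, 875]);
translate([565, 86, 0]) mirror([1, 0, 0]) rotate([0, atan2(245, 840), 0]) cube([36, 59, 875]);
translate([0, 672, 0]) rotate([0, atan2(245, 840), 0]) cube([36, 59, 875]);
translate([565, 672, 0]) mirror([1, 0, 0]) rotate([0, atan2(245, 840), 0]) cube([36, 59, 875]);


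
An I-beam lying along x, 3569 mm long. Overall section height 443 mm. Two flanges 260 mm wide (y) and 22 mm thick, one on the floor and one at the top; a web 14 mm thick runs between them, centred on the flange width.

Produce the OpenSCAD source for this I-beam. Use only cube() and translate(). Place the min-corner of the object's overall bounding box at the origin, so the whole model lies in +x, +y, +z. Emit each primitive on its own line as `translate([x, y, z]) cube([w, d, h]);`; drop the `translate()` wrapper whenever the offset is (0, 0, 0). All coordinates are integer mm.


cube([3569, 260, 22]);
translate([0, 123, 22]) cube([3569, 14, 399]);
translate([0, 0, 421]) cube([3569, 260, 22]);


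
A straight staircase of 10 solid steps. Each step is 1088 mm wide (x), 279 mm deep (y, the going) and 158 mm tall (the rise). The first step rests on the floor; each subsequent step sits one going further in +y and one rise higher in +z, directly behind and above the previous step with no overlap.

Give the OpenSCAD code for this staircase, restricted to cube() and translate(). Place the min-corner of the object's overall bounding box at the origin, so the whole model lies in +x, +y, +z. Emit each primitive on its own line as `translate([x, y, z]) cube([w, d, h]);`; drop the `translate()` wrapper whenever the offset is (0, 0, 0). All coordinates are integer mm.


cube([1088, 279, 158]);
translate([0, 279, 158]) cube([1088, 279, 158]);
translate([0, 558, 316]) cube([1088, 279, 158]);
translate([0, 837, 474]) cube([1088, 279, 158]);
translate([0, 1116, 632]) cube([1088, 279, 158]);
translate([0, 1395, 790]) cube([1088, 279, 158]);
translate([0, 1674, 948]) cube([1088, 279, 158]);
translate([0, 1953, 1106]) cube([1088, 279, 158]);
translate([0, 2232, 1264]) cube([1088, 279, 158]);
translate([0, 2511, 1422]) cube([1088, 279, 158]);


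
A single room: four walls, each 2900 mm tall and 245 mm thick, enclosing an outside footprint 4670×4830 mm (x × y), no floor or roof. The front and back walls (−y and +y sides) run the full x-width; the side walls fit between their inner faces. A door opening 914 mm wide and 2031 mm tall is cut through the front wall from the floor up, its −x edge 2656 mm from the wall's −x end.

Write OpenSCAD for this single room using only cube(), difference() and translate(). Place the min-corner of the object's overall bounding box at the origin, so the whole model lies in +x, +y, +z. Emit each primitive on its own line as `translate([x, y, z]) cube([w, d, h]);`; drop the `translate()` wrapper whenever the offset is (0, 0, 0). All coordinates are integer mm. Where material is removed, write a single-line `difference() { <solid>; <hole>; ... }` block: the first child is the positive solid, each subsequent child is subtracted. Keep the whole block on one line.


difference() { cube([4670, 245, 2900]); translate([2656, 0, 0]) cube([914, 245, 2031]); }
translate([0, 4585, 0]) cube([4670, 245, 2900]);
translate([0, 245, 0]) cube([245, 4340, 2900]);
translate([4425, 245, 0]) cube([245, 4340, 2900]);


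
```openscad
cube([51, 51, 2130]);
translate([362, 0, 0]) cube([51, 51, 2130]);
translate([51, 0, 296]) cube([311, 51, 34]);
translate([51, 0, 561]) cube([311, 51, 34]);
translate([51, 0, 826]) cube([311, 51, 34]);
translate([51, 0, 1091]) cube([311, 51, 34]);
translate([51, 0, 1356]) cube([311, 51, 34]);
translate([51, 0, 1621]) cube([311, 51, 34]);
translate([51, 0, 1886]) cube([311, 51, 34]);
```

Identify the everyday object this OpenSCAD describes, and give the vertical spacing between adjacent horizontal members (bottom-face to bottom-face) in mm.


A ladder. The rung spacing is 265 mm.

Two tall 51×51 posts with 7 short bars between them — a ladder. Adjacent rungs sit at z = 296 and z = 561, so the spacing is 561 − 296 = 265 mm.


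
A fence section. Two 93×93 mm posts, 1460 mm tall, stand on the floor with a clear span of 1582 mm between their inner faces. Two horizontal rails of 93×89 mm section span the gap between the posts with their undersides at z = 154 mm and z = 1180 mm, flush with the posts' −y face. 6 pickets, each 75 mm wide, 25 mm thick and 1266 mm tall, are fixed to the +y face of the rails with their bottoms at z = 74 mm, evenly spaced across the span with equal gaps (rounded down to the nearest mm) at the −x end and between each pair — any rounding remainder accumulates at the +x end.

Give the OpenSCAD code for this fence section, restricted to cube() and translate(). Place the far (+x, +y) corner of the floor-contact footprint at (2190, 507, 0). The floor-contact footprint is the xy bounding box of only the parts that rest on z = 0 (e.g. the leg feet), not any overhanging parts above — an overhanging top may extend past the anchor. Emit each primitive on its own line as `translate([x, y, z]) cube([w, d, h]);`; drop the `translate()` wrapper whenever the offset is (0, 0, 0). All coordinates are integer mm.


translate([422, 414, 0]) cube([93, 93, 1460]);
translate([2097, 414, 0]) cube([93, 93, 1460]);
translate([515, 414, 154]) cube([1582, 93, 89]);
translate([515, 414, 1180]) cube([1582, 93, 89]);
translate([676, 507, 74]) cube([75, 25, 1266]);
translate([912, 507, 74]) cube([75, 25, 1266]);
translate([1148, 507, 74]) cube([75, 25, 1266]);
translate([1384, 507, 74]) cube([75, 25, 1266]);
translate([1620, 507, 74]) cube([75, 25, 1266]);
translate([1856, 507, 74]) cube([75, 25, 1266]);


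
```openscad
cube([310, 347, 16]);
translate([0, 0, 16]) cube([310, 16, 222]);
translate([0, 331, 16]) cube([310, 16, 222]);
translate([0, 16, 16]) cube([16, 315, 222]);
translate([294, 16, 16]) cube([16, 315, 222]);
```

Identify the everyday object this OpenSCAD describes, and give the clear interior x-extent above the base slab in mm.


An open box. The internal width is 278 mm.

A 310×347 base slab with four walls standing on it — an open box. The base is 310 mm wide and the walls are 16 mm thick, so the internal width is 310 − 2 × 16 = 278 mm.


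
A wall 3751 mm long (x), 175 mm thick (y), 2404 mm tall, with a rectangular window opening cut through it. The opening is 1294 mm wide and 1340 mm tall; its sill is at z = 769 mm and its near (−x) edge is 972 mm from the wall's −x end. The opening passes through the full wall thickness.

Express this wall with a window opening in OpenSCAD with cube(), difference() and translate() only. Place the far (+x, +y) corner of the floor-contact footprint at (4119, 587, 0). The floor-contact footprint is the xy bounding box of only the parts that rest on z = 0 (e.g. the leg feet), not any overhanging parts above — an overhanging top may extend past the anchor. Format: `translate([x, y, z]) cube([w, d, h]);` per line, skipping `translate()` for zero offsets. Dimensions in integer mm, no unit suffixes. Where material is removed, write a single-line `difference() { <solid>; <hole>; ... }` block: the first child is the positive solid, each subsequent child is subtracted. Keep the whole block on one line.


difference() { translate([368, 412, 0]) cube([3751, 175, 2404]); translate([1340, 412, 769]) cube([1294, 175, 1340]); }


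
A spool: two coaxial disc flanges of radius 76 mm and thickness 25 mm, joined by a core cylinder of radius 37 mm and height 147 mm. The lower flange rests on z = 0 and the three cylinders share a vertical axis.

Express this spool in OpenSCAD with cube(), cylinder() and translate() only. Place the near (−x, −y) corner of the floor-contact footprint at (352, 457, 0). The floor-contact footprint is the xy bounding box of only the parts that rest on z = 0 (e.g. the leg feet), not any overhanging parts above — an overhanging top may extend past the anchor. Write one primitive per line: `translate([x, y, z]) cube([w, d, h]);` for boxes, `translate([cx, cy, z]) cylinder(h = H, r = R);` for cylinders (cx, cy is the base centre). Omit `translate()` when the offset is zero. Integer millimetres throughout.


translate([428, 533, 0]) cylinder(h = 25, r = 76);
translate([428, 533, 25]) cylinder(h = 147, r = 37);
translate([428, 533, 172]) cylinder(h = 25, r = 76);


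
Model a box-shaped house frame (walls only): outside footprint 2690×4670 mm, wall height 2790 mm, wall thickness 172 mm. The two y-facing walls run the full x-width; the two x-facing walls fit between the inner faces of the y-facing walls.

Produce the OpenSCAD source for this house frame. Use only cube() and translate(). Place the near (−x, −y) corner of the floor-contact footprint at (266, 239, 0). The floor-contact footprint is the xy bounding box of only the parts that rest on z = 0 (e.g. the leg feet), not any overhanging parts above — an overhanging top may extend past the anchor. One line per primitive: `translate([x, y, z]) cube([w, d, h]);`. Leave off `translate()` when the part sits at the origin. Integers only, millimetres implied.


translate([266, 239, 0]) cube([2690, 172, 2790]);
translate([266, 4737, 0]) cube([2690, 172, 2790]);
translate([266, 411, 0]) cube([172, 4326, 2790]);
translate([2784, 411, 0]) cube([172, 4326, 2790]);


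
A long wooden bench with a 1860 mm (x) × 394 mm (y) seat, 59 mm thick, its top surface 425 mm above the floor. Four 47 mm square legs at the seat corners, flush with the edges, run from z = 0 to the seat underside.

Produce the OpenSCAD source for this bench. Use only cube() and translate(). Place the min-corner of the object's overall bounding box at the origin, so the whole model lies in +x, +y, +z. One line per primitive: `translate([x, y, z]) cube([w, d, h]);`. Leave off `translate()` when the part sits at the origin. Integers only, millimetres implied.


// leg_h = 425 − 59 = 366
translate([0, 0, 366]) cube([1860, 394, 59]);
cube([47, 47, 366]);
translate([0, 347, 0]) cube([47, 47, 366]);
translate([1813, 0, 0]) cube([47, 47, 366]);
translate([1813, 347, 0]) cube([47, 47, 366]);


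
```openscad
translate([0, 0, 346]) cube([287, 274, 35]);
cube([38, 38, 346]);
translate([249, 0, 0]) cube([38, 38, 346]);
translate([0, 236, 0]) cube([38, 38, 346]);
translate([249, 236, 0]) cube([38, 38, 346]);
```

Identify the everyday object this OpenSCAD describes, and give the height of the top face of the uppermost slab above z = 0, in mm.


A stool. The seat height is 381 mm.

A 287×274×35 slab at z = 346 on four corner posts — a stool. The seat top is 346 + 35 = 381 mm.


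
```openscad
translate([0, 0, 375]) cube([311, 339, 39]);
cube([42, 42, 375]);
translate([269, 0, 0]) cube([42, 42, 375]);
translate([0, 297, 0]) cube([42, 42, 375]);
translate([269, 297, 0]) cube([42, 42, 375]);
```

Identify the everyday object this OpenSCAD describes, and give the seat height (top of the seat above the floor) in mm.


A stool. The seat height is 414 mm.

A 311×339×39 slab at z = 375 on four corner posts — a stool. The seat top is 375 + 39 = 414 mm.


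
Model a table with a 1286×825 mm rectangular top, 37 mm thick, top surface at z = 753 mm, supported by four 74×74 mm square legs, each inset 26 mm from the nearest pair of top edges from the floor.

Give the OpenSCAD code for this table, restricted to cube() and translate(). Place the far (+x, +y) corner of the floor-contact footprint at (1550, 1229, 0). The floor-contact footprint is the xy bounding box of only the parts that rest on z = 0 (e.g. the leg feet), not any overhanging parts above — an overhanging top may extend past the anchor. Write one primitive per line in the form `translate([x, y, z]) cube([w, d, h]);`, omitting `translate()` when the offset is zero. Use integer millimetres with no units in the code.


// leg_h = 753 - 37 = 716
translate([290, 430, 716]) cube([1286, 825, 37]);
translate([316, 456, 0]) cube([74, 74, 716]);
translate([1476, 456, 0]) cube([74, 74, 716]);
translate([316, 1155, 0]) cube([74, 74, 716]);
translate([1476, 1155, 0]) cube([74, 74, 716]);


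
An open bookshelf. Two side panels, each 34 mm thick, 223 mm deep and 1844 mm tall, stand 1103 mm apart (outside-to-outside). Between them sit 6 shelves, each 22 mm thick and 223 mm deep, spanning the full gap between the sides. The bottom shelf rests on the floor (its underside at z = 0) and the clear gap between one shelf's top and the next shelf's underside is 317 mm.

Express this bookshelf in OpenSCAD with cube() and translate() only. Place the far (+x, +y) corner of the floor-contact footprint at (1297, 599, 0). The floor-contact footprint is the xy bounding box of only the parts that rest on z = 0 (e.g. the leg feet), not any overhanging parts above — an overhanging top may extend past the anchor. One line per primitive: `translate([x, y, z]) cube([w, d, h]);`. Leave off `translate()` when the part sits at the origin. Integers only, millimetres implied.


translate([194, 376, 0]) cube([34, 223, 1844]);
translate([1263, 376, 0]) cube([34, 223, 1844]);
translate([228, 376, 0]) cube([1035, 223, 22]);
translate([228, 376, 339]) cube([1035, 223, 22]);
translate([228, 376, 678]) cube([1035, 223, 22]);
translate([228, 376, 1017]) cube([1035, 223, 22]);
translate([228, 376, 1356]) cube([1035, 223, 22]);
translate([228, 376, 1695]) cube([1035, 223, 22]);


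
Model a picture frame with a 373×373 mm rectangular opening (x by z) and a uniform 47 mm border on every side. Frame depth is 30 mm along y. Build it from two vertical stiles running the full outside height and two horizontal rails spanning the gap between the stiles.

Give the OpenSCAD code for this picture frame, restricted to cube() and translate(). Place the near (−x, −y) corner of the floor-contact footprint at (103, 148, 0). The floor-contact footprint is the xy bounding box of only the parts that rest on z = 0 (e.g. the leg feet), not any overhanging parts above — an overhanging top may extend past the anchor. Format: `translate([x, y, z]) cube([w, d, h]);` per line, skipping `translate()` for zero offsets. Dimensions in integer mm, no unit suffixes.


translate([103, 148, 0]) cube([47, 30, 467]);
translate([523, 148, 0]) cube([47, 30, 467]);
translate([150, 148, 0]) cube([373, 30, 47]);
translate([150, 148, 420]) cube([373, 30, 47]);


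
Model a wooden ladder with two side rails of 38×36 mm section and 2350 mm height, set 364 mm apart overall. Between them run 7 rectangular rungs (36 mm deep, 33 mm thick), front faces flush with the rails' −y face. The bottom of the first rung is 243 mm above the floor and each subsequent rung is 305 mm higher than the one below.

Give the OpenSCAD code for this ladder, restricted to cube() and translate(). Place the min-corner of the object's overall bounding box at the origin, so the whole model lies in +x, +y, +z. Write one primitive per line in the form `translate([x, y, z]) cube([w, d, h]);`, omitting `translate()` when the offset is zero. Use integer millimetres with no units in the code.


cube([38, 36, 2350]);
translate([326, 0, 0]) cube([38, 36, 2350]);
translate([38, 0, 243]) cube([288, 36, 33]);
translate([38, 0, 548]) cube([288, 36, 33]);
translate([38, 0, 853]) cube([288, 36, 33]);
translate([38, 0, 1158]) cube([288, 36, 33]);
translate([38, 0, 1463]) cube([288, 36, 33]);
translate([38, 0, 1768]) cube([288, 36, 33]);
translate([38, 0, 2073]) cube([288, 36, 33]);


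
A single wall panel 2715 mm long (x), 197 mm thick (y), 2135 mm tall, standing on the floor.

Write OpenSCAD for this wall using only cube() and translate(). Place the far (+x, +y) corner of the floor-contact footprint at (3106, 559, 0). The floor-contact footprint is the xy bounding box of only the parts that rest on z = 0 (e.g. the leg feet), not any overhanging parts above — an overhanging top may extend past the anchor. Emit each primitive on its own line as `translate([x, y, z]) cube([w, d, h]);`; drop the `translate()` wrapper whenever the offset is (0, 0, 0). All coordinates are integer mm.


translate([391, 362, 0]) cube([2715, 197, 2135]);


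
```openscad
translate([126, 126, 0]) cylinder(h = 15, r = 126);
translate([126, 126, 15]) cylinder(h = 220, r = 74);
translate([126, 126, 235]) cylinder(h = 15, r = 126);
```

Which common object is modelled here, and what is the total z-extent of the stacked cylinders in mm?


A spool. The overall height is 250 mm.

Three coaxial cylinders, large–small–large — a spool. Two 15 mm flanges and a 220 mm core give 15 + 220 + 15 = 250 mm.


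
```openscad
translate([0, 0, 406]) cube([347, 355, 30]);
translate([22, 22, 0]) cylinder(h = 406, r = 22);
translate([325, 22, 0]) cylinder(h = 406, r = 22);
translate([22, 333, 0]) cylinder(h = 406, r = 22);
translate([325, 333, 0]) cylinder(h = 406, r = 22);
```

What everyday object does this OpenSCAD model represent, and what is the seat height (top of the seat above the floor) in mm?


A stool. The seat height is 436 mm.

A 347×355×30 slab at z = 406 on four corner cylinders — a stool. The seat top is 406 + 30 = 436 mm.


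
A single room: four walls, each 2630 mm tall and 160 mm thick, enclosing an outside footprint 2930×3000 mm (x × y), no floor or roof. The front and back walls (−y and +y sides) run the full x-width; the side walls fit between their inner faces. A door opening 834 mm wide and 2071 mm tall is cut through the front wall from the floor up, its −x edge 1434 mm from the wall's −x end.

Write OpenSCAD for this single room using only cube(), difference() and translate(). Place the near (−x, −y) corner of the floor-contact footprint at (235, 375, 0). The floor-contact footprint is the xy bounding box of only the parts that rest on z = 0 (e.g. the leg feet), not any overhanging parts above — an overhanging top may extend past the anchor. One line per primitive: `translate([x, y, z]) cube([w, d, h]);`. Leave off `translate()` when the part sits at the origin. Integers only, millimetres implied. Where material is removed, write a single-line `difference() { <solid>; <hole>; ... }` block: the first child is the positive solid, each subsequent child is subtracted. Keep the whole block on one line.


difference() { translate([235, 375, 0]) cube([2930, 160, 2630]); translate([1669, 375, 0]) cube([834, 160, 2071]); }
translate([235, 3215, 0]) cube([2930, 160, 2630]);
translate([235, 535, 0]) cube([160, 2680, 2630]);
translate([3005, 535, 0]) cube([160, 2680, 2630]);


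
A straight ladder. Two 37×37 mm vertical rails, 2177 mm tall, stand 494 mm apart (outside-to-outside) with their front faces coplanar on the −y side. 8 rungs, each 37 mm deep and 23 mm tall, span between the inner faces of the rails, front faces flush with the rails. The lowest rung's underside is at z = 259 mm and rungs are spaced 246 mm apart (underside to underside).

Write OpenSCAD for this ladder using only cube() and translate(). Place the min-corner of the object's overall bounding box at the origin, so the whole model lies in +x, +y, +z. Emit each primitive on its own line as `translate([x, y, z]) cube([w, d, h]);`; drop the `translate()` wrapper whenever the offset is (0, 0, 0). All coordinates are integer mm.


cube([37, 37, 2177]);
translate([457, 0, 0]) cube([37, 37, 2177]);
translate([37, 0, 259]) cube([420, 37, 23]);
translate([37, 0, 505]) cube([420, 37, 23]);
translate([37, 0, 751]) cube([420, 37, 23]);
translate([37, 0, 997]) cube([420, 37, 23]);
translate([37, 0, 1243]) cube([420, 37, 23]);
translate([37, 0, 1489]) cube([420, 37, 23]);
translate([37, 0, 1735]) cube([420, 37, 23]);
translate([37, 0, 1981]) cube([420, 37, 23]);


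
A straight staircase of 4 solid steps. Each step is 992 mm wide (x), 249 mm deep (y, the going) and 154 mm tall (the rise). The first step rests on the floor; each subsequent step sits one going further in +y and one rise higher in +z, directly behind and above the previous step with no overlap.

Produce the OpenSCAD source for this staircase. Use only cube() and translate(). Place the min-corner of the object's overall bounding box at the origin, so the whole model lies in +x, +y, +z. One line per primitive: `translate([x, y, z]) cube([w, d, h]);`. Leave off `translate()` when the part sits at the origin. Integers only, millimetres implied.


cube([992, 249, 154]);
translate([0, 249, 154]) cube([992, 249, 154]);
translate([0, 498, 308]) cube([992, 249, 154]);
translate([0, 747, 462]) cube([992, 249, 154]);


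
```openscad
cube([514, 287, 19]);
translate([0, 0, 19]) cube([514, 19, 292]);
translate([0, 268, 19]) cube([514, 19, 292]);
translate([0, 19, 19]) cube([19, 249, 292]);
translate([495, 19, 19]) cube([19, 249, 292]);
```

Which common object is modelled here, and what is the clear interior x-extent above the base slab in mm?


An open box. The internal width is 476 mm.

A 514×287 base slab with four walls standing on it — an open box. The base is 514 mm wide and the walls are 19 mm thick, so the internal width is 514 − 2 × 19 = 476 mm.


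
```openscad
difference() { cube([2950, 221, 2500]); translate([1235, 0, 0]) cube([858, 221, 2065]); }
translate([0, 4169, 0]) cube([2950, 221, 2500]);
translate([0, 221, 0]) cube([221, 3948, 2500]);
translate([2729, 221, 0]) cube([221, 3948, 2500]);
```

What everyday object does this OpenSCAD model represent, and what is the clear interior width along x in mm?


A single room. The interior width is 2508 mm.

Four walls enclosing a rectangle with a door in the front wall — a room. Outside width 2950 minus two 221 mm walls gives 2508 mm.
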